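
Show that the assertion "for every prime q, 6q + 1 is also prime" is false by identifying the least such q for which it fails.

We need the least prime q for which 6q + 1 is not prime.
The first 7 eligible values, up to q = 17, all satisfy the conclusion.
q = 19: 6q + 1 = 115 = 5 × 23, not prime.

q = 19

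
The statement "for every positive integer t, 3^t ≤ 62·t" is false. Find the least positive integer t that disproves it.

t = 6

Check each positive integer t in order until 3^t > 62·t.
For t = 1, 2, 3, 4, 5 the conclusion holds.
t = 6: 3^t = 729 and 62·t = 372, so 729 > 372.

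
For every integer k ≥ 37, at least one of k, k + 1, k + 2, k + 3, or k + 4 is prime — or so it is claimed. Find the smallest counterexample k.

For k = 37, 38, 39, 40, …, 45, 46, 47 the conclusion holds.
k = 48: 48 = 2 × 24; 49 = 7 × 7; 50 = 2 × 25; 51 = 3 × 17; 52 = 2 × 26 — all composite.

k = 48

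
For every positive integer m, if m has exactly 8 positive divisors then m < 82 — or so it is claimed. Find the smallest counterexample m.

For m = 24, 30, 40, 42, 54, 56, 66, 70, 78 the conclusion holds.
m = 88: τ(88) = 8; 88 ≥ 82.

m = 88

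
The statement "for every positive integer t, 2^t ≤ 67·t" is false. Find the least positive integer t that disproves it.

For t = 1, 2, 3, 4, 5, 6, 7, 8, 9 the conclusion holds.
t = 10: 2^t = 1024 and 67·t = 670, so 1024 > 670.
Thus t = 10 disproves the claim, and no smaller t works.

t = 10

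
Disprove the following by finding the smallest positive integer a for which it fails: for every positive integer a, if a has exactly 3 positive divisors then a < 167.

a = 169

We need the least positive integer a for which a has exactly 3 positive divisors but the claim fails.
For a = 4, 9, 25, 49, 121 the conclusion holds.
a = 169: τ(169) = 3; 169 ≥ 167.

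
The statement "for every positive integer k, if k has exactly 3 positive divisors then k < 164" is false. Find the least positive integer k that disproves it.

k = 169

A counterexample is any positive integer k such that k has exactly 3 positive divisors but the claim fails; we check each in order.
k = 4: τ(4) = 3; 4 < 164.
k = 9: τ(9) = 3; 9 < 164.
k = 25: τ(25) = 3; 25 < 164.
k = 49: τ(49) = 3; 49 < 164.
k = 121: τ(121) = 3; 121 < 164.
k = 169: τ(169) = 3; 169 ≥ 164.
So k = 169 is the smallest counterexample.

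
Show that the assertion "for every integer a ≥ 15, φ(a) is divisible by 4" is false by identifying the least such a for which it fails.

a = 15: φ(15) = 8; 8 mod 4 = 0.
a = 16: φ(16) = 8; 8 mod 4 = 0.
a = 17: φ(17) = 16; 16 mod 4 = 0.
a = 18: φ(18) = 6; 6 mod 4 = 2.

a = 18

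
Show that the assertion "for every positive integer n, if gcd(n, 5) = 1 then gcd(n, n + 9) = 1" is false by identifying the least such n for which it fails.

Check each positive integer n in order until gcd(n, 5) = 1 but gcd(n, n + 9) > 1.
For n = 1, 2 the conclusion holds.
n = 3: gcd(3, 12) = 3.

n = 3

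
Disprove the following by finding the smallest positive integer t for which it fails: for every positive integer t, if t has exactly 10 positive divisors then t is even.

A counterexample is any positive integer t such that t has exactly 10 positive divisors but t is odd; we check each in order.
The first 9 eligible values, up to t = 368, all satisfy the conclusion.
t = 405: divisors of 405: 10 divisors; 405 is odd.

t = 405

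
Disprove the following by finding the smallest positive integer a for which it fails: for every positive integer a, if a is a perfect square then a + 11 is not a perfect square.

a = 25

A counterexample is any positive integer a such that a is a perfect square but a + 11 is a perfect square; we check each in order.
a = 1: 1 + 11 = 12, not a perfect square.
a = 4: 4 + 11 = 15, not a perfect square.
a = 9: 9 + 11 = 20, not a perfect square.
a = 16: 16 + 11 = 27, not a perfect square.
a = 25: 25 = 5² and 25 + 11 = 36 = 6².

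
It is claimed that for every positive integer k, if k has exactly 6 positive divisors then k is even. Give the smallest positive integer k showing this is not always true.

k = 45

The first 6 eligible values, up to k = 44, all satisfy the conclusion.
k = 45: divisors of 45: 1, 3, 5, 9, 15, 45; 45 is odd.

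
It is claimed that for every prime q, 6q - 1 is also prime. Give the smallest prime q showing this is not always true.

q = 11

A counterexample is any prime q such that 6q - 1 is not prime; we check each in order.
The first 4 eligible values, up to q = 7, all satisfy the conclusion.
q = 11: 6q - 1 = 65 = 5 × 13, not prime.
Thus q = 11 disproves the claim, and no smaller q works.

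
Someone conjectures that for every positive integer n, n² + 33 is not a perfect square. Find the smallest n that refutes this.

We need the least positive integer n for which n² + 33 is a perfect square.
n = 1: 1² + 33 = 34, not a perfect square.
n = 2: 2² + 33 = 37, not a perfect square.
n = 3: 3² + 33 = 42, not a perfect square.
n = 4: 4² + 33 = 49 = 7², a perfect square.

n = 4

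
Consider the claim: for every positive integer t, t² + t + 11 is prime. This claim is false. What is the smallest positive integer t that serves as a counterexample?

We need the least positive integer t for which t² + t + 11 is not prime.
For t = 1, 2, 3, 4, 5, 6, 7, 8, 9 the conclusion holds.
t = 10: t² + t + 11 = 121 = 11 × 11, composite.
So t = 10 is the smallest counterexample.

t = 10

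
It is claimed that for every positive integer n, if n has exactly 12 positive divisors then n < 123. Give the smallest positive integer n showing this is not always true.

n = 126

Check each positive integer n in order until n has exactly 12 positive divisors but the claim fails.
n = 60: τ(60) = 12; 60 < 123.
n = 72: τ(72) = 12; 72 < 123.
n = 84: τ(84) = 12; 84 < 123.
n = 90: τ(90) = 12; 90 < 123.
n = 96: τ(96) = 12; 96 < 123.
n = 108: τ(108) = 12; 108 < 123.
n = 126: τ(126) = 12; 126 ≥ 123.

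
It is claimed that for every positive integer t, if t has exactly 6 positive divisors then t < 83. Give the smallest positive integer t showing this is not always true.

For t = 12, 18, 20, 28, …, 68, 75, 76 the conclusion holds.
t = 92: τ(92) = 6; 92 ≥ 83.
So t = 92 is the smallest counterexample.

t = 92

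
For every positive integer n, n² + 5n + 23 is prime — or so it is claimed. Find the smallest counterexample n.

Check each positive integer n in order until n² + 5n + 23 is not prime.
For n = 1, 2, 3, 4, …, 11, 12, 13 the conclusion holds.
n = 14: n² + 5n + 23 = 289 = 17 × 17, composite.

n = 14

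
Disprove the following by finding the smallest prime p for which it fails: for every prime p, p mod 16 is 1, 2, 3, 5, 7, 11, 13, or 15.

p = 41

Check each prime p in order until the claim fails.
For p = 2, 3, 5, 7, …, 29, 31, 37 the conclusion holds.
p = 41: 41 mod 16 = 9 — not in {1, 2, 3, 5, 7, 11, 13, 15}.
So p = 41 is the smallest counterexample.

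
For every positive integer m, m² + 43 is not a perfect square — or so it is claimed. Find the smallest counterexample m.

Check each positive integer m in order until m² + 43 is a perfect square.
The first 20 eligible values, up to m = 20, all satisfy the conclusion.
m = 21: 21² + 43 = 484 = 22², a perfect square.

m = 21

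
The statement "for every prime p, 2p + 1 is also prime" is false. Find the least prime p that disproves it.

p = 7

For p = 2, 3, 5 the conclusion holds.
p = 7: 2p + 1 = 15 = 3 × 5, not prime.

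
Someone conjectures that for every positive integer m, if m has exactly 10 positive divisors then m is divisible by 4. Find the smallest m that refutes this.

m = 48: τ(48) = 10; 48 mod 4 = 0.
m = 80: τ(80) = 10; 80 mod 4 = 0.
m = 112: τ(112) = 10; 112 mod 4 = 0.
m = 162: τ(162) = 10; 162 mod 4 = 2.
Hence m = 162 is a counterexample.

m = 162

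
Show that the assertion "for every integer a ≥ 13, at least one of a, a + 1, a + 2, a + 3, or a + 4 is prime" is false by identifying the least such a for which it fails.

a = 24

Check each integer a ≥ 13 in order until a, a + 1, a + 2, a + 3, a + 4 are all composite.
For a = 13, 14, 15, 16, …, 21, 22, 23 the conclusion holds.
a = 24: 24 = 2 × 12; 25 = 5 × 5; 26 = 2 × 13; 27 = 3 × 9; 28 = 2 × 14 — all composite.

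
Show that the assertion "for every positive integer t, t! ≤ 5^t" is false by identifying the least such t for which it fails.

t = 12

We need the least positive integer t for which t! > 5^t.
For t = 1, 2, 3, 4, …, 9, 10, 11 the conclusion holds.
t = 12: t! = 479001600 and 5^t = 244140625, so 479001600 > 244140625.
So t = 12 is the smallest counterexample.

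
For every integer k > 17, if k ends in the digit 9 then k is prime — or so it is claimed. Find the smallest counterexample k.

k = 19: 19 ends in 9 and is prime.
k = 29: 29 ends in 9 and is prime.
k = 39: 39 ends in 9; 39 = 3 × 13, composite.

k = 39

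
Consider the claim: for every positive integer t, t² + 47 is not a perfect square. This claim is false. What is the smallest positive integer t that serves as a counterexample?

t = 23

Check each positive integer t in order until t² + 47 is a perfect square.
For t = 1, 2, 3, 4, …, 20, 21, 22 the conclusion holds.
t = 23: 23² + 47 = 576 = 24², a perfect square.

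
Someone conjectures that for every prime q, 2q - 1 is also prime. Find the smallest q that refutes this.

For q = 2, 3 the conclusion holds.
q = 5: 2q - 1 = 9 = 3 × 3, not prime.

q = 5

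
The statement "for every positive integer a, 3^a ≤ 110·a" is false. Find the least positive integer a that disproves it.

Check each positive integer a in order until 3^a > 110·a.
The first 5 eligible values, up to a = 5, all satisfy the conclusion.
a = 6: 3^a = 729 and 110·a = 660, so 729 > 660.
Hence a = 6 is a counterexample.

a = 6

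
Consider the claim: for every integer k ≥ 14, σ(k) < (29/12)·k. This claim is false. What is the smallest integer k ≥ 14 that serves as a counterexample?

k = 24

The first 10 eligible values, up to k = 23, all satisfy the conclusion.
k = 24: σ(24) = 60; 60 ≥ 58.
Thus k = 24 disproves the claim, and no smaller k works.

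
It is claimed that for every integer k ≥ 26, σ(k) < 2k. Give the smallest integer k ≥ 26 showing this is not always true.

Check each integer k ≥ 26 in order until the claim fails.
For k = 26, 27 the conclusion holds.
k = 28: σ(28) = 56; 56 ≥ 56.
Thus k = 28 disproves the claim, and no smaller k works.

k = 28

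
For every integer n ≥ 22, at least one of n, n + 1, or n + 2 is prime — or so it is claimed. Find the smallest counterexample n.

n = 24

For n = 22, 23 the conclusion holds.
n = 24: 24 = 2 × 12; 25 = 5 × 5; 26 = 2 × 13 — all composite.
Thus n = 24 disproves the claim, and no smaller n works.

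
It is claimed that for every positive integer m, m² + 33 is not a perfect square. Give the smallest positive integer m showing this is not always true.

m = 4

We need the least positive integer m for which m² + 33 is a perfect square.
m = 1: 1² + 33 = 34, not a perfect square.
m = 2: 2² + 33 = 37, not a perfect square.
m = 3: 3² + 33 = 42, not a perfect square.
m = 4: 4² + 33 = 49 = 7², a perfect square.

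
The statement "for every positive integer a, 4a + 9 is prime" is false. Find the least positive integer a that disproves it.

For a = 1, 2 the conclusion holds.
a = 3: 4a + 9 = 21 = 3 × 7, composite.
Thus a = 3 disproves the claim, and no smaller a works.

a = 3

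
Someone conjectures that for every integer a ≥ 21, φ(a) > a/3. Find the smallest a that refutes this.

a = 24

A counterexample is any integer a ≥ 21 such that the claim fails; we check each in order.
a = 21: φ(21) = 12 and 21/3 = 7, so φ(21) > 21/3.
a = 22: φ(22) = 10 and 22/3 = 22/3, so φ(22) > 22/3.
a = 23: φ(23) = 22 and 23/3 = 23/3, so φ(23) > 23/3.
a = 24: φ(24) = 8 and 24/3 = 8, so φ(24) ≤ 24/3.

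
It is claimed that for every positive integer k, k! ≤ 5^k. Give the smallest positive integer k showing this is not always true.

We need the least positive integer k for which k! > 5^k.
For k = 1, 2, 3, 4, …, 9, 10, 11 the conclusion holds.
k = 12: k! = 479001600 and 5^k = 244140625, so 479001600 > 244140625.
Thus k = 12 disproves the claim, and no smaller k works.

k = 12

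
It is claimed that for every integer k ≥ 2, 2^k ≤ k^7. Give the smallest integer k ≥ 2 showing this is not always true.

k = 37

Check each integer k ≥ 2 in order until 2^k > k^7.
For k = 2, 3, 4, 5, …, 34, 35, 36 the conclusion holds.
k = 37: 2^k = 137438953472 and k^7 = 94931877133, so 137438953472 > 94931877133.
Hence k = 37 is a counterexample.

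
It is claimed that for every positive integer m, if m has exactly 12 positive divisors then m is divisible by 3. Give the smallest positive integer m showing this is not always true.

A counterexample is any positive integer m such that m has exactly 12 positive divisors but m is not divisible by 3; we check each in order.
m = 60: τ(60) = 12; 60 mod 3 = 0.
m = 72: τ(72) = 12; 72 mod 3 = 0.
m = 84: τ(84) = 12; 84 mod 3 = 0.
m = 90: τ(90) = 12; 90 mod 3 = 0.
m = 96: τ(96) = 12; 96 mod 3 = 0.
m = 108: τ(108) = 12; 108 mod 3 = 0.
m = 126: τ(126) = 12; 126 mod 3 = 0.
m = 132: τ(132) = 12; 132 mod 3 = 0.
m = 140: τ(140) = 12; 140 mod 3 = 2.
So m = 140 is the smallest counterexample.

m = 140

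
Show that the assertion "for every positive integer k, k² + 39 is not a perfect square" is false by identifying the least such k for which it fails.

A counterexample is any positive integer k such that k² + 39 is a perfect square; we check each in order.
The first 4 eligible values, up to k = 4, all satisfy the conclusion.
k = 5: 5² + 39 = 64 = 8², a perfect square.

k = 5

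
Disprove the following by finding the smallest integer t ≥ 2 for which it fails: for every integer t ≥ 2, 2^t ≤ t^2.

t = 5

t = 2: 2^t = 4 and t^2 = 4, so 4 ≤ 4.
t = 3: 2^t = 8 and t^2 = 9, so 8 ≤ 9.
t = 4: 2^t = 16 and t^2 = 16, so 16 ≤ 16.
t = 5: 2^t = 32 and t^2 = 25, so 32 > 25.
Hence t = 5 is a counterexample.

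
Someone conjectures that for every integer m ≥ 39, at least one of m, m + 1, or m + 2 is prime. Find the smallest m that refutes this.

We need the least integer m ≥ 39 for which m, m + 1, m + 2 are all composite.
The first 5 eligible values, up to m = 43, all satisfy the conclusion.
m = 44: 44 = 2 × 22; 45 = 3 × 15; 46 = 2 × 23 — all composite.
So m = 44 is the smallest counterexample.

m = 44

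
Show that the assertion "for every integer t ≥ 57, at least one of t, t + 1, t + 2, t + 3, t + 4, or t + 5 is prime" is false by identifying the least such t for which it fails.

t = 90

For t = 57, 58, 59, 60, …, 87, 88, 89 the conclusion holds.
t = 90: 90 = 2 × 45; 91 = 7 × 13; 92 = 2 × 46; 93 = 3 × 31; 94 = 2 × 47; 95 = 5 × 19 — all composite.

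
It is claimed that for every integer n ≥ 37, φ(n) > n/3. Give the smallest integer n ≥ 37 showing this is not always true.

n = 42

n = 37: φ(37) = 36 and 37/3 = 37/3, so φ(37) > 37/3.
n = 38: φ(38) = 18 and 38/3 = 38/3, so φ(38) > 38/3.
n = 39: φ(39) = 24 and 39/3 = 13, so φ(39) > 39/3.
n = 40: φ(40) = 16 and 40/3 = 40/3, so φ(40) > 40/3.
n = 41: φ(41) = 40 and 41/3 = 41/3, so φ(41) > 41/3.
n = 42: φ(42) = 12 and 42/3 = 14, so φ(42) ≤ 42/3.
Hence n = 42 is a counterexample.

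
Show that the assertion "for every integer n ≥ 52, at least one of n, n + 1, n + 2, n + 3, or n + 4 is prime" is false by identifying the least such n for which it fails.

n = 54

We need the least integer n ≥ 52 for which n, n + 1, n + 2, n + 3, n + 4 are all composite.
n = 52: 53 is prime.
n = 53: 53 is prime.
n = 54: 54 = 2 × 27; 55 = 5 × 11; 56 = 2 × 28; 57 = 3 × 19; 58 = 2 × 29 — all composite.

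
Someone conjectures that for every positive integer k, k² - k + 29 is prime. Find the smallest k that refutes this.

For k = 1, 2 the conclusion holds.
k = 3: k² - k + 29 = 35 = 5 × 7, composite.

k = 3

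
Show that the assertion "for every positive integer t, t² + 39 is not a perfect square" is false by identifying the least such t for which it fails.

t = 5

The first 4 eligible values, up to t = 4, all satisfy the conclusion.
t = 5: 5² + 39 = 64 = 8², a perfect square.
Hence t = 5 is a counterexample.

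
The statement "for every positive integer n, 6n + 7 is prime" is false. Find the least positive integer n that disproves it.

We need the least positive integer n for which 6n + 7 is not prime.
n = 1: 6n + 7 = 13, prime.
n = 2: 6n + 7 = 19, prime.
n = 3: 6n + 7 = 25 = 5 × 5, composite.
So n = 3 is the smallest counterexample.

n = 3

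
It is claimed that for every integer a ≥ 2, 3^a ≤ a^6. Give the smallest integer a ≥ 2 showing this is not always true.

Check each integer a ≥ 2 in order until 3^a > a^6.
For a = 2, 3, 4, 5, …, 12, 13, 14 the conclusion holds.
a = 15: 3^a = 14348907 and a^6 = 11390625, so 14348907 > 11390625.

a = 15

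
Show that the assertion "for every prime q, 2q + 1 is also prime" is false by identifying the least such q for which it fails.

q = 7

q = 2: 2q + 1 = 5, prime.
q = 3: 2q + 1 = 7, prime.
q = 5: 2q + 1 = 11, prime.
q = 7: 2q + 1 = 15 = 3 × 5, not prime.
Thus q = 7 disproves the claim, and no smaller q works.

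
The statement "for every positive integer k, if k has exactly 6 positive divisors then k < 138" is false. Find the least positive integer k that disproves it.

k = 147

The first 19 eligible values, up to k = 124, all satisfy the conclusion.
k = 147: τ(147) = 6; 147 ≥ 138.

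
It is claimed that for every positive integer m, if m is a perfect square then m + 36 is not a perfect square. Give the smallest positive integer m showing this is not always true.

We need the least positive integer m for which m is a perfect square but m + 36 is a perfect square.
m = 1: 1 + 36 = 37, not a perfect square.
m = 4: 4 + 36 = 40, not a perfect square.
m = 9: 9 + 36 = 45, not a perfect square.
m = 16: 16 + 36 = 52, not a perfect square.
m = 25: 25 + 36 = 61, not a perfect square.
m = 36: 36 + 36 = 72, not a perfect square.
m = 49: 49 + 36 = 85, not a perfect square.
m = 64: 64 = 8² and 64 + 36 = 100 = 10².

m = 64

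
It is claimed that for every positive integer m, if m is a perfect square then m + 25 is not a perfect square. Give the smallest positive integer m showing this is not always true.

We need the least positive integer m for which m is a perfect square but m + 25 is a perfect square.
The first 11 eligible values, up to m = 121, all satisfy the conclusion.
m = 144: 144 = 12² and 144 + 25 = 169 = 13².

m = 144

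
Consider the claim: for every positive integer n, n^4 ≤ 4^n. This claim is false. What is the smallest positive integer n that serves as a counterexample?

n = 3

n = 1: n^4 = 1 and 4^n = 4, so 1 ≤ 4.
n = 2: n^4 = 16 and 4^n = 16, so 16 ≤ 16.
n = 3: n^4 = 81 and 4^n = 64, so 81 > 64.
Thus n = 3 disproves the claim, and no smaller n works.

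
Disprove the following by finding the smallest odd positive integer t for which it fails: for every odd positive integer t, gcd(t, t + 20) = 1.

t = 1: gcd(1, 21) = 1.
t = 3: gcd(3, 23) = 1.
t = 5: gcd(5, 25) = 5.
Hence t = 5 is a counterexample.

t = 5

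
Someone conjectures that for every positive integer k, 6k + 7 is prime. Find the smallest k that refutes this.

k = 3

For k = 1, 2 the conclusion holds.
k = 3: 6k + 7 = 25 = 5 × 5, composite.
Hence k = 3 is a counterexample.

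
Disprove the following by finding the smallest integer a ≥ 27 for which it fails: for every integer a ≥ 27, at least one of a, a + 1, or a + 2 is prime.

a = 32

Check each integer a ≥ 27 in order until a, a + 1, a + 2 are all composite.
The first 5 eligible values, up to a = 31, all satisfy the conclusion.
a = 32: 32 = 2 × 16; 33 = 3 × 11; 34 = 2 × 17 — all composite.
So a = 32 is the smallest counterexample.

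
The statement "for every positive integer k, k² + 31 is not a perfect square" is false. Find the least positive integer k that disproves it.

The first 14 eligible values, up to k = 14, all satisfy the conclusion.
k = 15: 15² + 31 = 256 = 16², a perfect square.
So k = 15 is the smallest counterexample.

k = 15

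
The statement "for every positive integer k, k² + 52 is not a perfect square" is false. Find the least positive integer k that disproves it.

Check each positive integer k in order until k² + 52 is a perfect square.
The first 11 eligible values, up to k = 11, all satisfy the conclusion.
k = 12: 12² + 52 = 196 = 14², a perfect square.

k = 12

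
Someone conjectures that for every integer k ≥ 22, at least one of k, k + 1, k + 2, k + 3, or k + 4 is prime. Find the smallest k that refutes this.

k = 24

We need the least integer k ≥ 22 for which k, k + 1, k + 2, k + 3, k + 4 are all composite.
For k = 22, 23 the conclusion holds.
k = 24: 24 = 2 × 12; 25 = 5 × 5; 26 = 2 × 13; 27 = 3 × 9; 28 = 2 × 14 — all composite.
So k = 24 is the smallest counterexample.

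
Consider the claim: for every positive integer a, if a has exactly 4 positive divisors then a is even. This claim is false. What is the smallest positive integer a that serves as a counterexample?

For a = 6, 8, 10, 14 the conclusion holds.
a = 15: divisors of 15: 1, 3, 5, 15; 15 is odd.
Hence a = 15 is a counterexample.

a = 15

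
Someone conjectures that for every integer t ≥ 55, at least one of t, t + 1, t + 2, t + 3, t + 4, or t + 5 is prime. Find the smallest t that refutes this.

For t = 55, 56, 57, 58, …, 87, 88, 89 the conclusion holds.
t = 90: 90 = 2 × 45; 91 = 7 × 13; 92 = 2 × 46; 93 = 3 × 31; 94 = 2 × 47; 95 = 5 × 19 — all composite.

t = 90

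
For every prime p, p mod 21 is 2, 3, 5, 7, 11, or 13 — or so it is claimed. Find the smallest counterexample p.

A counterexample is any prime p such that the claim fails; we check each in order.
For p = 2, 3, 5, 7, 11, 13 the conclusion holds.
p = 17: 17 mod 21 = 17 — not in {2, 3, 5, 7, 11, 13}.

p = 17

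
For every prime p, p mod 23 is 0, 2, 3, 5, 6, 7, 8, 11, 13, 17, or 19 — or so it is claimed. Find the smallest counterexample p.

Check each prime p in order until the claim fails.
For p = 2, 3, 5, 7, …, 23, 29, 31 the conclusion holds.
p = 37: 37 mod 23 = 14 — not in {0, 2, 3, 5, 6, 7, 8, 11, 13, 17, 19}.

p = 37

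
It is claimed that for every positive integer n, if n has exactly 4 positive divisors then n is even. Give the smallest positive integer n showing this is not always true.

We need the least positive integer n for which n has exactly 4 positive divisors but n is odd.
For n = 6, 8, 10, 14 the conclusion holds.
n = 15: divisors of 15: 1, 3, 5, 15; 15 is odd.
Thus n = 15 disproves the claim, and no smaller n works.

n = 15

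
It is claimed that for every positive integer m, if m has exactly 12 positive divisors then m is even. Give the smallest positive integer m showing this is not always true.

m = 315

We need the least positive integer m for which m has exactly 12 positive divisors but m is odd.
For m = 60, 72, 84, 90, …, 294, 306, 308 the conclusion holds.
m = 315: divisors of 315: 12 divisors; 315 is odd.
Thus m = 315 disproves the claim, and no smaller m works.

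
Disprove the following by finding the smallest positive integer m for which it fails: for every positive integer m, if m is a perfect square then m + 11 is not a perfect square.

m = 25

For m = 1, 4, 9, 16 the conclusion holds.
m = 25: 25 = 5² and 25 + 11 = 36 = 6².
Thus m = 25 disproves the claim, and no smaller m works.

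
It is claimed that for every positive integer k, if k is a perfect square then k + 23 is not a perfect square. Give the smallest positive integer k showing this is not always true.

We need the least positive integer k for which k is a perfect square but k + 23 is a perfect square.
The first 10 eligible values, up to k = 100, all satisfy the conclusion.
k = 121: 121 = 11² and 121 + 23 = 144 = 12².
So k = 121 is the smallest counterexample.

k = 121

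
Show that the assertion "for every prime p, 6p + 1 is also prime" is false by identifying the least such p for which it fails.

A counterexample is any prime p such that 6p + 1 is not prime; we check each in order.
p = 2: 6p + 1 = 13, prime.
p = 3: 6p + 1 = 19, prime.
p = 5: 6p + 1 = 31, prime.
p = 7: 6p + 1 = 43, prime.
p = 11: 6p + 1 = 67, prime.
p = 13: 6p + 1 = 79, prime.
p = 17: 6p + 1 = 103, prime.
p = 19: 6p + 1 = 115 = 5 × 23, not prime.

p = 19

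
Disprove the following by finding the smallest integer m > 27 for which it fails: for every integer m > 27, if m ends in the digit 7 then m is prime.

m = 37: 37 ends in 7 and is prime.
m = 47: 47 ends in 7 and is prime.
m = 57: 57 ends in 7; 57 = 3 × 19, composite.
So m = 57 is the smallest counterexample.

m = 57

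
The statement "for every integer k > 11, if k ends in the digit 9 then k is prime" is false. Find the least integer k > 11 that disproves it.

k = 39

We need the least integer k > 11 for which k ends in the digit 9 but k is not prime.
k = 19: 19 ends in 9 and is prime.
k = 29: 29 ends in 9 and is prime.
k = 39: 39 ends in 9; 39 = 3 × 13, composite.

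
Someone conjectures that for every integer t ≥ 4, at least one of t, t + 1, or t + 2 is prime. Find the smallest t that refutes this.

t = 8

Check each integer t ≥ 4 in order until t, t + 1, t + 2 are all composite.
For t = 4, 5, 6, 7 the conclusion holds.
t = 8: 8 = 2 × 4; 9 = 3 × 3; 10 = 2 × 5 — all composite.
Thus t = 8 disproves the claim, and no smaller t works.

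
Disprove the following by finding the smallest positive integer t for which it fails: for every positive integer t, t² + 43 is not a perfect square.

Check each positive integer t in order until t² + 43 is a perfect square.
The first 20 eligible values, up to t = 20, all satisfy the conclusion.
t = 21: 21² + 43 = 484 = 22², a perfect square.
So t = 21 is the smallest counterexample.

t = 21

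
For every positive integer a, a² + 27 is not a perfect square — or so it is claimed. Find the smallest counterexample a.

a = 3

A counterexample is any positive integer a such that a² + 27 is a perfect square; we check each in order.
For a = 1, 2 the conclusion holds.
a = 3: 3² + 27 = 36 = 6², a perfect square.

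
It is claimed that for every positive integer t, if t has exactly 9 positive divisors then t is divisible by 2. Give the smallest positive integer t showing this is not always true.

A counterexample is any positive integer t such that t has exactly 9 positive divisors but t is not divisible by 2; we check each in order.
t = 36: τ(36) = 9; 36 mod 2 = 0.
t = 100: τ(100) = 9; 100 mod 2 = 0.
t = 196: τ(196) = 9; 196 mod 2 = 0.
t = 225: τ(225) = 9; 225 mod 2 = 1.
Hence t = 225 is a counterexample.

t = 225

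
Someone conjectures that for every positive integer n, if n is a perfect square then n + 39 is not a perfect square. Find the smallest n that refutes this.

We need the least positive integer n for which n is a perfect square but n + 39 is a perfect square.
The first 4 eligible values, up to n = 16, all satisfy the conclusion.
n = 25: 25 = 5² and 25 + 39 = 64 = 8².
Hence n = 25 is a counterexample.

n = 25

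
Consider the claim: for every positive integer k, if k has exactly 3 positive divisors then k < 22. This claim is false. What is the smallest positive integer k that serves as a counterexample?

A counterexample is any positive integer k such that k has exactly 3 positive divisors but the claim fails; we check each in order.
For k = 4, 9 the conclusion holds.
k = 25: τ(25) = 3; 25 ≥ 22.
So k = 25 is the smallest counterexample.

k = 25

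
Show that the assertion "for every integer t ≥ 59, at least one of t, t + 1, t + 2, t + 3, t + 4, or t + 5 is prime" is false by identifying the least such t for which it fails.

t = 90

Check each integer t ≥ 59 in order until t, t + 1, t + 2, t + 3, t + 4, t + 5 are all composite.
For t = 59, 60, 61, 62, …, 87, 88, 89 the conclusion holds.
t = 90: 90 = 2 × 45; 91 = 7 × 13; 92 = 2 × 46; 93 = 3 × 31; 94 = 2 × 47; 95 = 5 × 19 — all composite.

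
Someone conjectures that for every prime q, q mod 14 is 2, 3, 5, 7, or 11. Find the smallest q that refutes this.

q = 13

The first 5 eligible values, up to q = 11, all satisfy the conclusion.
q = 13: 13 mod 14 = 13 — not in {2, 3, 5, 7, 11}.
Thus q = 13 disproves the claim, and no smaller q works.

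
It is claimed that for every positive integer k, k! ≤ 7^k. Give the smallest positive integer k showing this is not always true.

Check each positive integer k in order until k! > 7^k.
For k = 1, 2, 3, 4, …, 14, 15, 16 the conclusion holds.
k = 17: k! = 355687428096000 and 7^k = 232630513987207, so 355687428096000 > 232630513987207.
Hence k = 17 is a counterexample.

k = 17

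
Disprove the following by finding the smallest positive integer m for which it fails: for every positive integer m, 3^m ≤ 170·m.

Check each positive integer m in order until 3^m > 170·m.
The first 6 eligible values, up to m = 6, all satisfy the conclusion.
m = 7: 3^m = 2187 and 170·m = 1190, so 2187 > 1190.
Hence m = 7 is a counterexample.

m = 7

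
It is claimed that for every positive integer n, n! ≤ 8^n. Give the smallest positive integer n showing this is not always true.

A counterexample is any positive integer n such that n! > 8^n; we check each in order.
For n = 1, 2, 3, 4, …, 17, 18, 19 the conclusion holds.
n = 20: n! = 2432902008176640000 and 8^n = 1152921504606846976, so 2432902008176640000 > 1152921504606846976.

n = 20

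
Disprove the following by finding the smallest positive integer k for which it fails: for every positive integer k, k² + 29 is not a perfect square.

k = 14

A counterexample is any positive integer k such that k² + 29 is a perfect square; we check each in order.
The first 13 eligible values, up to k = 13, all satisfy the conclusion.
k = 14: 14² + 29 = 225 = 15², a perfect square.
Hence k = 14 is a counterexample.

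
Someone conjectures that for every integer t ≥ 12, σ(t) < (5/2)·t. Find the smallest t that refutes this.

t = 24

Check each integer t ≥ 12 in order until the claim fails.
For t = 12, 13, 14, 15, …, 21, 22, 23 the conclusion holds.
t = 24: σ(24) = 60; 60 ≥ 60.
Thus t = 24 disproves the claim, and no smaller t works.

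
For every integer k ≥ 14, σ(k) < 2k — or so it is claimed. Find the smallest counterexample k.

k = 18

A counterexample is any integer k ≥ 14 such that the claim fails; we check each in order.
k = 14: σ(14) = 24; 24 < 28.
k = 15: σ(15) = 24; 24 < 30.
k = 16: σ(16) = 31; 31 < 32.
k = 17: σ(17) = 18; 18 < 34.
k = 18: σ(18) = 39; 39 ≥ 36.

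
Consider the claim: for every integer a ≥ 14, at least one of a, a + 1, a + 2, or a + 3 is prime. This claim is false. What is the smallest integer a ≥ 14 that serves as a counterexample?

a = 24

A counterexample is any integer a ≥ 14 such that a, a + 1, a + 2, a + 3 are all composite; we check each in order.
For a = 14, 15, 16, 17, 18, 19, 20, 21, 22, 23 the conclusion holds.
a = 24: 24 = 2 × 12; 25 = 5 × 5; 26 = 2 × 13; 27 = 3 × 9 — all composite.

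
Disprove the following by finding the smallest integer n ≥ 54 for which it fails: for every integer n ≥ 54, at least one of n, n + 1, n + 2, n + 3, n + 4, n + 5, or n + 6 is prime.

n = 90

We need the least integer n ≥ 54 for which n, n + 1, n + 2, n + 3, n + 4, n + 5, n + 6 are all composite.
For n = 54, 55, 56, 57, …, 87, 88, 89 the conclusion holds.
n = 90: 90 = 2 × 45; 91 = 7 × 13; 92 = 2 × 46; 93 = 3 × 31; 94 = 2 × 47; 95 = 5 × 19; 96 = 2 × 48 — all composite.
Hence n = 90 is a counterexample.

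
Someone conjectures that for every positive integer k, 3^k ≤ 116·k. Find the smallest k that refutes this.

k = 6

We need the least positive integer k for which 3^k > 116·k.
k = 1: 3^k = 3 and 116·k = 116, so 3 ≤ 116.
k = 2: 3^k = 9 and 116·k = 232, so 9 ≤ 232.
k = 3: 3^k = 27 and 116·k = 348, so 27 ≤ 348.
k = 4: 3^k = 81 and 116·k = 464, so 81 ≤ 464.
k = 5: 3^k = 243 and 116·k = 580, so 243 ≤ 580.
k = 6: 3^k = 729 and 116·k = 696, so 729 > 696.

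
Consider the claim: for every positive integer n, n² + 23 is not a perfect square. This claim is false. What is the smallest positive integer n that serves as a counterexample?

n = 11

Check each positive integer n in order until n² + 23 is a perfect square.
For n = 1, 2, 3, 4, 5, 6, 7, 8, 9, 10 the conclusion holds.
n = 11: 11² + 23 = 144 = 12², a perfect square.
Thus n = 11 disproves the claim, and no smaller n works.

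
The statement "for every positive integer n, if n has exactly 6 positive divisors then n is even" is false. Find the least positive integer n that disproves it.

n = 45

We need the least positive integer n for which n has exactly 6 positive divisors but n is odd.
The first 6 eligible values, up to n = 44, all satisfy the conclusion.
n = 45: divisors of 45: 1, 3, 5, 9, 15, 45; 45 is odd.
Thus n = 45 disproves the claim, and no smaller n works.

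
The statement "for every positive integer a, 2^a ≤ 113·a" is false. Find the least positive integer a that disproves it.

a = 11

A counterexample is any positive integer a such that 2^a > 113·a; we check each in order.
The first 10 eligible values, up to a = 10, all satisfy the conclusion.
a = 11: 2^a = 2048 and 113·a = 1243, so 2048 > 1243.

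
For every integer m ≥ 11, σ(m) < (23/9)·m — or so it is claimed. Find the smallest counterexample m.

m = 48

We need the least integer m ≥ 11 for which the claim fails.
The first 37 eligible values, up to m = 47, all satisfy the conclusion.
m = 48: σ(48) = 124; 124 ≥ 368/3.
Thus m = 48 disproves the claim, and no smaller m works.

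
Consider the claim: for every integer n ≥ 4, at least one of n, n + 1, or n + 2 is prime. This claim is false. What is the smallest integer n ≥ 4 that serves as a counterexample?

n = 8

Check each integer n ≥ 4 in order until n, n + 1, n + 2 are all composite.
n = 4: 5 is prime.
n = 5: 5 is prime.
n = 6: 7 is prime.
n = 7: 7 is prime.
n = 8: 8 = 2 × 4; 9 = 3 × 3; 10 = 2 × 5 — all composite.
So n = 8 is the smallest counterexample.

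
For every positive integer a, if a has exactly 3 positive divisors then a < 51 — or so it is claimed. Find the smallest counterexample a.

a = 121

A counterexample is any positive integer a such that a has exactly 3 positive divisors but the claim fails; we check each in order.
The first 4 eligible values, up to a = 49, all satisfy the conclusion.
a = 121: τ(121) = 3; 121 ≥ 51.
Hence a = 121 is a counterexample.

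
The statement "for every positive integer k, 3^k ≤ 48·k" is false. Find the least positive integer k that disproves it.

k = 5

Check each positive integer k in order until 3^k > 48·k.
k = 1: 3^k = 3 and 48·k = 48, so 3 ≤ 48.
k = 2: 3^k = 9 and 48·k = 96, so 9 ≤ 96.
k = 3: 3^k = 27 and 48·k = 144, so 27 ≤ 144.
k = 4: 3^k = 81 and 48·k = 192, so 81 ≤ 192.
k = 5: 3^k = 243 and 48·k = 240, so 243 > 240.
Thus k = 5 disproves the claim, and no smaller k works.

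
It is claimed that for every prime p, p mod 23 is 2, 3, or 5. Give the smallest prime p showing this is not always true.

p = 7

We need the least prime p for which the claim fails.
p = 2: 2 mod 23 = 2.
p = 3: 3 mod 23 = 3.
p = 5: 5 mod 23 = 5.
p = 7: 7 mod 23 = 7 — not in {2, 3, 5}.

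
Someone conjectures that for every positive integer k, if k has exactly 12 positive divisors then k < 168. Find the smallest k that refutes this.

We need the least positive integer k for which k has exactly 12 positive divisors but the claim fails.
The first 12 eligible values, up to k = 160, all satisfy the conclusion.
k = 198: τ(198) = 12; 198 ≥ 168.

k = 198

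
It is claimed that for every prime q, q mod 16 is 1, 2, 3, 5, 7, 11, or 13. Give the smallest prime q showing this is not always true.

q = 31

Check each prime q in order until the claim fails.
For q = 2, 3, 5, 7, 11, 13, 17, 19, 23, 29 the conclusion holds.
q = 31: 31 mod 16 = 15 — not in {1, 2, 3, 5, 7, 11, 13}.
So q = 31 is the smallest counterexample.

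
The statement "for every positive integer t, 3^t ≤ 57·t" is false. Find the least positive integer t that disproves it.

t = 6

Check each positive integer t in order until 3^t > 57·t.
The first 5 eligible values, up to t = 5, all satisfy the conclusion.
t = 6: 3^t = 729 and 57·t = 342, so 729 > 342.
So t = 6 is the smallest counterexample.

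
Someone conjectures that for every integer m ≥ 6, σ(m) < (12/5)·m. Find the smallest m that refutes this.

Check each integer m ≥ 6 in order until the claim fails.
For m = 6, 7, 8, 9, …, 21, 22, 23 the conclusion holds.
m = 24: σ(24) = 60; 60 ≥ 288/5.
Thus m = 24 disproves the claim, and no smaller m works.

m = 24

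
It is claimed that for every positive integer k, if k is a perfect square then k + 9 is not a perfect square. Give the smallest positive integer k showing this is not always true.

We need the least positive integer k for which k is a perfect square but k + 9 is a perfect square.
k = 1: 1 + 9 = 10, not a perfect square.
k = 4: 4 + 9 = 13, not a perfect square.
k = 9: 9 + 9 = 18, not a perfect square.
k = 16: 16 = 4² and 16 + 9 = 25 = 5².

k = 16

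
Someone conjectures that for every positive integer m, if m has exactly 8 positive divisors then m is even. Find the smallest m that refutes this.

A counterexample is any positive integer m such that m has exactly 8 positive divisors but m is odd; we check each in order.
The first 12 eligible values, up to m = 104, all satisfy the conclusion.
m = 105: divisors of 105: 1, 3, 5, 7, 15, 21, 35, 105; 105 is odd.
Hence m = 105 is a counterexample.

m = 105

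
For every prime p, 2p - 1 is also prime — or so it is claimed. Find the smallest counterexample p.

p = 5

A counterexample is any prime p such that 2p - 1 is not prime; we check each in order.
p = 2: 2p - 1 = 3, prime.
p = 3: 2p - 1 = 5, prime.
p = 5: 2p - 1 = 9 = 3 × 3, not prime.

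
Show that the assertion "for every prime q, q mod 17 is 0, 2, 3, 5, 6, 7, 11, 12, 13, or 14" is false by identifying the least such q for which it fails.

q = 43

Check each prime q in order until the claim fails.
For q = 2, 3, 5, 7, …, 31, 37, 41 the conclusion holds.
q = 43: 43 mod 17 = 9 — not in {0, 2, 3, 5, 6, 7, 11, 12, 13, 14}.
So q = 43 is the smallest counterexample.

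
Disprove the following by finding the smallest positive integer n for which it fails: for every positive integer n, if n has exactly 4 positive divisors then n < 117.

n = 118

We need the least positive integer n for which n has exactly 4 positive divisors but the claim fails.
For n = 6, 8, 10, 14, …, 106, 111, 115 the conclusion holds.
n = 118: τ(118) = 4; 118 ≥ 117.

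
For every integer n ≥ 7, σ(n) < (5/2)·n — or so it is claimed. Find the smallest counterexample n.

n = 24

Check each integer n ≥ 7 in order until the claim fails.
For n = 7, 8, 9, 10, …, 21, 22, 23 the conclusion holds.
n = 24: σ(24) = 60; 60 ≥ 60.
Thus n = 24 disproves the claim, and no smaller n works.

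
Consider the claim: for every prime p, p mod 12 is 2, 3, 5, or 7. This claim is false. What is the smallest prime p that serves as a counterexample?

Check each prime p in order until the claim fails.
The first 4 eligible values, up to p = 7, all satisfy the conclusion.
p = 11: 11 mod 12 = 11 — not in {2, 3, 5, 7}.
So p = 11 is the smallest counterexample.

p = 11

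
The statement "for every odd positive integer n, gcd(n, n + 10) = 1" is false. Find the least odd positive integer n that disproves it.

We need the least odd positive integer n for which gcd(n, n + 10) > 1.
n = 1: gcd(1, 11) = 1.
n = 3: gcd(3, 13) = 1.
n = 5: gcd(5, 15) = 5.
Hence n = 5 is a counterexample.

n = 5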